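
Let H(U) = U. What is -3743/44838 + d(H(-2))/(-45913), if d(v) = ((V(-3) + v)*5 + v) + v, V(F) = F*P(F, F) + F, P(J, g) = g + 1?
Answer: -171897197/2058647094 ≈ -0.083500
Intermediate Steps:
P(J, g) = 1 + g
V(F) = F + F*(1 + F) (V(F) = F*(1 + F) + F = F + F*(1 + F))
d(v) = 15 + 7*v (d(v) = ((-3*(2 - 3) + v)*5 + v) + v = ((-3*(-1) + v)*5 + v) + v = ((3 + v)*5 + v) + v = ((15 + 5*v) + v) + v = (15 + 6*v) + v = 15 + 7*v)
-3743/44838 + d(H(-2))/(-45913) = -3743/44838 + (15 + 7*(-2))/(-45913) = -3743*1/44838 + (15 - 14)*(-1/45913) = -3743/44838 + 1*(-1/45913) = -3743/44838 - 1/45913 = -171897197/2058647094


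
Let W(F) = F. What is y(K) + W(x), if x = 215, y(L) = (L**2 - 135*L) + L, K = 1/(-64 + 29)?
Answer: 268066/1225 ≈ 218.83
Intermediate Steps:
K = -1/35 (K = 1/(-35) = -1/35 ≈ -0.028571)
y(L) = L**2 - 134*L
y(K) + W(x) = -(-134 - 1/35)/35 + 215 = -1/35*(-4691/35) + 215 = 4691/1225 + 215 = 268066/1225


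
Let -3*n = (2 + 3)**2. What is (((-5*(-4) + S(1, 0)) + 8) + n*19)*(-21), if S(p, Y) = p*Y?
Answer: 2737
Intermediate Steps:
S(p, Y) = Y*p
n = -25/3 (n = -(2 + 3)**2/3 = -1/3*5**2 = -1/3*25 = -25/3 ≈ -8.3333)
(((-5*(-4) + S(1, 0)) + 8) + n*19)*(-21) = (((-5*(-4) + 0*1) + 8) - 25/3*19)*(-21) = (((20 + 0) + 8) - 475/3)*(-21) = ((20 + 8) - 475/3)*(-21) = (28 - 475/3)*(-21) = -391/3*(-21) = 2737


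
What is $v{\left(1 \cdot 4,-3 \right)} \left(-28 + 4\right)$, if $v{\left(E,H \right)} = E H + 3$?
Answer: $216$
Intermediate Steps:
$v{\left(E,H \right)} = 3 + E H$
$v{\left(1 \cdot 4,-3 \right)} \left(-28 + 4\right) = \left(3 + 1 \cdot 4 \left(-3\right)\right) \left(-28 + 4\right) = \left(3 + 4 \left(-3\right)\right) \left(-24\right) = \left(3 - 12\right) \left(-24\right) = \left(-9\right) \left(-24\right) = 216$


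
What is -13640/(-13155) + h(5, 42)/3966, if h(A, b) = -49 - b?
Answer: 3526609/3478182 ≈ 1.0139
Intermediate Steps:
-13640/(-13155) + h(5, 42)/3966 = -13640/(-13155) + (-49 - 1*42)/3966 = -13640*(-1/13155) + (-49 - 42)*(1/3966) = 2728/2631 - 91*1/3966 = 2728/2631 - 91/3966 = 3526609/3478182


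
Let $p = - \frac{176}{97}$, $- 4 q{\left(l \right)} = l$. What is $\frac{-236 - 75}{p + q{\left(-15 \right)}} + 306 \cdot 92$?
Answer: $\frac{21021484}{751} \approx 27991.0$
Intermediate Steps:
$q{\left(l \right)} = - \frac{l}{4}$
$p = - \frac{176}{97}$ ($p = \left(-176\right) \frac{1}{97} = - \frac{176}{97} \approx -1.8144$)
$\frac{-236 - 75}{p + q{\left(-15 \right)}} + 306 \cdot 92 = \frac{-236 - 75}{- \frac{176}{97} - - \frac{15}{4}} + 306 \cdot 92 = - \frac{311}{- \frac{176}{97} + \frac{15}{4}} + 28152 = - \frac{311}{\frac{751}{388}} + 28152 = \left(-311\right) \frac{388}{751} + 28152 = - \frac{120668}{751} + 28152 = \frac{21021484}{751}$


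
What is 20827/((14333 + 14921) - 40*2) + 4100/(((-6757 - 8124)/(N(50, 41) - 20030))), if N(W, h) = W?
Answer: 2390185658587/434138294 ≈ 5505.6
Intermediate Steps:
20827/((14333 + 14921) - 40*2) + 4100/(((-6757 - 8124)/(N(50, 41) - 20030))) = 20827/((14333 + 14921) - 40*2) + 4100/(((-6757 - 8124)/(50 - 20030))) = 20827/(29254 - 80) + 4100/((-14881/(-19980))) = 20827/29174 + 4100/((-14881*(-1/19980))) = 20827*(1/29174) + 4100/(14881/19980) = 20827/29174 + 4100*(19980/14881) = 20827/29174 + 81918000/14881 = 2390185658587/434138294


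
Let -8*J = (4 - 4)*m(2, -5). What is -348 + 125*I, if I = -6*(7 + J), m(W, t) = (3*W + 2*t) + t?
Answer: -5598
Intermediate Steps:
m(W, t) = 3*W + 3*t (m(W, t) = (2*t + 3*W) + t = 3*W + 3*t)
J = 0 (J = -(4 - 4)*(3*2 + 3*(-5))/8 = -0*(6 - 15) = -0*(-9) = -⅛*0 = 0)
I = -42 (I = -6*(7 + 0) = -6*7 = -42)
-348 + 125*I = -348 + 125*(-42) = -348 - 5250 = -5598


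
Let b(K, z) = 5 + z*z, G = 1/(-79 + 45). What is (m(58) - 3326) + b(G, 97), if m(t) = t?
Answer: 6146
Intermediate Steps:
G = -1/34 (G = 1/(-34) = -1/34 ≈ -0.029412)
b(K, z) = 5 + z**2
(m(58) - 3326) + b(G, 97) = (58 - 3326) + (5 + 97**2) = -3268 + (5 + 9409) = -3268 + 9414 = 6146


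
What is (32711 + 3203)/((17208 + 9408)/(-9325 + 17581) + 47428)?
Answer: 12354416/16316341 ≈ 0.75718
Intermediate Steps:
(32711 + 3203)/((17208 + 9408)/(-9325 + 17581) + 47428) = 35914/(26616/8256 + 47428) = 35914/(26616*(1/8256) + 47428) = 35914/(1109/344 + 47428) = 35914/(16316341/344) = 35914*(344/16316341) = 12354416/16316341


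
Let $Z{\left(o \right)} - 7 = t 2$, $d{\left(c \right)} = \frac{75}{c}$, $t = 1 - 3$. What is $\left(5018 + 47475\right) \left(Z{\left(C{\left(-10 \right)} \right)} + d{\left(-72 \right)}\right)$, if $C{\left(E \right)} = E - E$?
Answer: $\frac{2467171}{24} \approx 1.028 \cdot 10^{5}$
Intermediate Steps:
$t = -2$ ($t = 1 - 3 = -2$)
$C{\left(E \right)} = 0$
$Z{\left(o \right)} = 3$ ($Z{\left(o \right)} = 7 - 4 = 3$)
$\left(5018 + 47475\right) \left(Z{\left(C{\left(-10 \right)} \right)} + d{\left(-72 \right)}\right) = \left(5018 + 47475\right) \left(3 + \frac{75}{-72}\right) = 52493 \left(3 + 75 \left(- \frac{1}{72}\right)\right) = 52493 \left(3 - \frac{25}{24}\right) = 52493 \cdot \frac{47}{24} = \frac{2467171}{24}$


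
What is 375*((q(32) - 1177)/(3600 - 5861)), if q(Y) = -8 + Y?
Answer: 432375/2261 ≈ 191.23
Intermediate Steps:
375*((q(32) - 1177)/(3600 - 5861)) = 375*(((-8 + 32) - 1177)/(3600 - 5861)) = 375*((24 - 1177)/(-2261)) = 375*(-1153*(-1/2261)) = 375*(1153/2261) = 432375/2261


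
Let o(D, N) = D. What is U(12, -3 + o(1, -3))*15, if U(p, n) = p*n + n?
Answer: -390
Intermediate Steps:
U(p, n) = n + n*p (U(p, n) = n*p + n = n + n*p)
U(12, -3 + o(1, -3))*15 = ((-3 + 1)*(1 + 12))*15 = -2*13*15 = -26*15 = -390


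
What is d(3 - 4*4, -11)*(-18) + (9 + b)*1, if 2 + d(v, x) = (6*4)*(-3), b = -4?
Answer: 1337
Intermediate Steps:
d(v, x) = -74 (d(v, x) = -2 + (6*4)*(-3) = -2 + 24*(-3) = -2 - 72 = -74)
d(3 - 4*4, -11)*(-18) + (9 + b)*1 = -74*(-18) + (9 - 4)*1 = 1332 + 5*1 = 1332 + 5 = 1337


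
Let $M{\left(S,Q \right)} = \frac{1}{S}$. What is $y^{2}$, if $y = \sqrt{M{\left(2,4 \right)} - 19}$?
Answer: $- \frac{37}{2} \approx -18.5$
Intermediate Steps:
$y = \frac{i \sqrt{74}}{2}$ ($y = \sqrt{\frac{1}{2} - 19} = \sqrt{- \frac{37}{2}} = \frac{i \sqrt{74}}{2} \approx 4.3012 i$)
$y^{2} = \left(\frac{i \sqrt{74}}{2}\right)^{2} = - \frac{37}{2}$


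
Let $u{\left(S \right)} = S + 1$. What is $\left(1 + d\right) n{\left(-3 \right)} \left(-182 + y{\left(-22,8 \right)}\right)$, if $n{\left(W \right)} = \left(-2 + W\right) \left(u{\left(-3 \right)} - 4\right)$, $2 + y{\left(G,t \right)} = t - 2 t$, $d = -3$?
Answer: $11520$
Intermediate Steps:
$y{\left(G,t \right)} = -2 - t$ ($y{\left(G,t \right)} = -2 + \left(t - 2 t\right) = -2 - t$)
$u{\left(S \right)} = 1 + S$
$n{\left(W \right)} = 12 - 6 W$ ($n{\left(W \right)} = \left(-2 + W\right) \left(\left(1 - 3\right) - 4\right) = \left(-2 + W\right) \left(-2 - 4\right) = \left(-2 + W\right) \left(-6\right) = 12 - 6 W$)
$\left(1 + d\right) n{\left(-3 \right)} \left(-182 + y{\left(-22,8 \right)}\right) = \left(1 - 3\right) \left(12 - -18\right) \left(-182 - 10\right) = - 2 \left(12 + 18\right) \left(-182 - 10\right) = \left(-2\right) 30 \left(-182 - 10\right) = \left(-60\right) \left(-192\right) = 11520$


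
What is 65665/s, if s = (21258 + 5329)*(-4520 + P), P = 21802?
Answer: 65665/459476534 ≈ 0.00014291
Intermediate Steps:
s = 459476534 (s = (21258 + 5329)*(-4520 + 21802) = 26587*17282 = 459476534)
65665/s = 65665/459476534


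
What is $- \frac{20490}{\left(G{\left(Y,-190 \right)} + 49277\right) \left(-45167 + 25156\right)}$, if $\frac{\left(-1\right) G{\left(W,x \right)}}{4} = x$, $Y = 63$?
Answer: $\frac{6830}{333763469} \approx 2.0464 \cdot 10^{-5}$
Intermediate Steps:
$G{\left(W,x \right)} = - 4 x$
$- \frac{20490}{\left(G{\left(Y,-190 \right)} + 49277\right) \left(-45167 + 25156\right)} = - \frac{20490}{\left(\left(-4\right) \left(-190\right) + 49277\right) \left(-45167 + 25156\right)} = - \frac{20490}{\left(760 + 49277\right) \left(-20011\right)} = - \frac{20490}{50037 \left(-20011\right)} = - \frac{20490}{-1001290407} = \left(-20490\right) \left(- \frac{1}{1001290407}\right) = \frac{6830}{333763469}$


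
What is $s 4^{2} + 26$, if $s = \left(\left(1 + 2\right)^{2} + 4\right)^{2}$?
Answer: $2730$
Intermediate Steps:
$s = 169$ ($s = \left(3^{2} + 4\right)^{2} = \left(9 + 4\right)^{2} = 13^{2} = 169$)
$s 4^{2} + 26 = 169 \cdot 4^{2} + 26 = 169 \cdot 16 + 26 = 2704 + 26 = 2730$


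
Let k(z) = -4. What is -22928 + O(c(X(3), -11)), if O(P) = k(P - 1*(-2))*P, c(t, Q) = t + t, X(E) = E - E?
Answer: -22928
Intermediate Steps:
X(E) = 0
c(t, Q) = 2*t
O(P) = -4*P
-22928 + O(c(X(3), -11)) = -22928 - 8*0 = -22928 - 4*0 = -22928 + 0 = -22928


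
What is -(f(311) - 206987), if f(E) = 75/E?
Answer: 64372882/311 ≈ 2.0699e+5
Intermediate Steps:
-(f(311) - 206987) = -(75/311 - 206987) = -1*(-64372882/311) = 64372882/311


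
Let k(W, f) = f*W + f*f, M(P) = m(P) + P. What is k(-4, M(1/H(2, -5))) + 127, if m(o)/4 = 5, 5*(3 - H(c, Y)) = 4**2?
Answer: 292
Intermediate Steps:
H(c, Y) = -1/5 (H(c, Y) = 3 - 1/5*4**2 = 3 - 1/5*16 = 3 - 16/5 = -1/5)
m(o) = 20 (m(o) = 4*5 = 20)
M(P) = 20 + P
k(W, f) = f**2 + W*f (k(W, f) = W*f + f**2 = f**2 + W*f)
k(-4, M(1/H(2, -5))) + 127 = (20 + 1/(-1/5))*(-4 + (20 + 1/(-1/5))) + 127 = (20 + 1*(-5))*(-4 + (20 + 1*(-5))) + 127 = (20 - 5)*(-4 + (20 - 5)) + 127 = 15*(-4 + 15) + 127 = 15*11 + 127 = 165 + 127 = 292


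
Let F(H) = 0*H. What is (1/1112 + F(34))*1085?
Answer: 1085/1112 ≈ 0.97572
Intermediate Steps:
F(H) = 0
(1/1112 + F(34))*1085 = (1/1112 + 0)*1085 = (1/1112)*1085 = 1085/1112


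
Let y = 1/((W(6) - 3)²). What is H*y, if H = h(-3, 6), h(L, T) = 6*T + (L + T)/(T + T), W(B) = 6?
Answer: 145/36 ≈ 4.0278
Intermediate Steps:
h(L, T) = 6*T + (L + T)/(2*T) (h(L, T) = 6*T + (L + T)/((2*T)) = 6*T + (L + T)*(1/(2*T)) = 6*T + (L + T)/(2*T))
H = 145/4 (H = (½)*(-3 + 6*(1 + 12*6))/6 = (½)*(⅙)*(-3 + 6*(1 + 72)) = (½)*(⅙)*(-3 + 6*73) = (½)*(⅙)*(-3 + 438) = (½)*(⅙)*435 = 145/4 ≈ 36.250)
y = ⅑ (y = 1/((6 - 3)²) = 1/(3²) = 1/9 = ⅑ ≈ 0.11111)
H*y = (145/4)*(⅑) = 145/36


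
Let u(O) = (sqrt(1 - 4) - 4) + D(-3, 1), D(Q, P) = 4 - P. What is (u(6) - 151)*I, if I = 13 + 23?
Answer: -5472 + 36*I*sqrt(3) ≈ -5472.0 + 62.354*I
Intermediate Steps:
u(O) = -1 + I*sqrt(3) (u(O) = (sqrt(1 - 4) - 4) + (4 - 1*1) = (sqrt(-3) - 4) + (4 - 1) = (I*sqrt(3) - 4) + 3 = (-4 + I*sqrt(3)) + 3 = -1 + I*sqrt(3))
I = 36
(u(6) - 151)*I = ((-1 + I*sqrt(3)) - 151)*36 = (-152 + I*sqrt(3))*36 = -5472 + 36*I*sqrt(3)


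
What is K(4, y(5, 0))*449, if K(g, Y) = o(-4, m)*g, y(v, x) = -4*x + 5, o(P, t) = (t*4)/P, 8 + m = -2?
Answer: 17960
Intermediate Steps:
m = -10 (m = -8 - 2 = -10)
o(P, t) = 4*t/P (o(P, t) = (4*t)/P = 4*t/P)
y(v, x) = 5 - 4*x
K(g, Y) = 10*g (K(g, Y) = (4*(-10)/(-4))*g = (4*(-10)*(-¼))*g = 10*g)
K(4, y(5, 0))*449 = (10*4)*449 = 40*449 = 17960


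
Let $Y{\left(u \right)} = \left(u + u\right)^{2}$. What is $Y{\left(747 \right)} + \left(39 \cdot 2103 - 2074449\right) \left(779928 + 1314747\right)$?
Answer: $-4173495267564$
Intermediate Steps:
$Y{\left(u \right)} = 4 u^{2}$ ($Y{\left(u \right)} = \left(2 u\right)^{2} = 4 u^{2}$)
$Y{\left(747 \right)} + \left(39 \cdot 2103 - 2074449\right) \left(779928 + 1314747\right) = 4 \cdot 747^{2} + \left(39 \cdot 2103 - 2074449\right) \left(779928 + 1314747\right) = 4 \cdot 558009 + \left(82017 - 2074449\right) 2094675 = 2232036 - 4173497499600 = -4173495267564$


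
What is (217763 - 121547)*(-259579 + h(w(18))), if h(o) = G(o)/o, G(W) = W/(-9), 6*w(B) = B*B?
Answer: -74926991264/3 ≈ -2.4976e+10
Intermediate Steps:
w(B) = B²/6 (w(B) = (B*B)/6 = B²/6)
G(W) = -W/9 (G(W) = W*(-⅑) = -W/9)
h(o) = -⅑ (h(o) = (-o/9)/o = -⅑)
(217763 - 121547)*(-259579 + h(w(18))) = (217763 - 121547)*(-259579 - ⅑) = 96216*(-2336212/9) = -74926991264/3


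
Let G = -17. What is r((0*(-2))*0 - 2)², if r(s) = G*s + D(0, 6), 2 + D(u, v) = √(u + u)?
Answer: 1024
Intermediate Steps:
D(u, v) = -2 + √2*√u (D(u, v) = -2 + √(u + u) = -2 + √(2*u) = -2 + √2*√u)
r(s) = -2 - 17*s (r(s) = -17*s + (-2 + √2*√0) = -17*s + (-2 + √2*0) = -17*s + (-2 + 0) = -17*s - 2 = -2 - 17*s)
r((0*(-2))*0 - 2)² = (-2 - 17*((0*(-2))*0 - 2))² = (-2 - 17*(0*0 - 2))² = (-2 - 17*(0 - 2))² = (-2 - 17*(-2))² = (-2 + 34)² = 32² = 1024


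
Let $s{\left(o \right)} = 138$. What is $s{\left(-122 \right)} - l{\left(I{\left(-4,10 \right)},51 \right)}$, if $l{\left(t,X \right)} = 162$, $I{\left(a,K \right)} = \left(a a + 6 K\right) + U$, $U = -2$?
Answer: $-24$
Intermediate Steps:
$I{\left(a,K \right)} = -2 + a^{2} + 6 K$ ($I{\left(a,K \right)} = \left(a a + 6 K\right) - 2 = \left(a^{2} + 6 K\right) - 2 = -2 + a^{2} + 6 K$)
$s{\left(-122 \right)} - l{\left(I{\left(-4,10 \right)},51 \right)} = 138 - 162 = -24$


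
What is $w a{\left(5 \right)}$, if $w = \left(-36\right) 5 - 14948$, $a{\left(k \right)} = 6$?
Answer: $-90768$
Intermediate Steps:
$w = -15128$ ($w = -180 - 14948 = -15128$)
$w a{\left(5 \right)} = \left(-15128\right) 6 = -90768$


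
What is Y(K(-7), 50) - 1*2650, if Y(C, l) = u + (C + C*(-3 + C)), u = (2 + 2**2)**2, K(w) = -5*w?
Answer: -1459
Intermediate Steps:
u = 36 (u = (2 + 4)**2 = 6**2 = 36)
Y(C, l) = 36 + C + C*(-3 + C) (Y(C, l) = 36 + (C + C*(-3 + C)) = 36 + C + C*(-3 + C))
Y(K(-7), 50) - 1*2650 = (36 + (-5*(-7))**2 - (-10)*(-7)) - 1*2650 = (36 + 35**2 - 2*35) - 2650 = (36 + 1225 - 70) - 2650 = 1191 - 2650 = -1459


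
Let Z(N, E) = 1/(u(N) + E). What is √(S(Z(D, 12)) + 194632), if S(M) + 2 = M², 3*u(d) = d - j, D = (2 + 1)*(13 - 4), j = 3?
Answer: √77852001/20 ≈ 441.17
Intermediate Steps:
D = 27 (D = 3*9 = 27)
u(d) = -1 + d/3 (u(d) = (d - 1*3)/3 = (d - 3)/3 = (-3 + d)/3 = -1 + d/3)
Z(N, E) = 1/(-1 + E + N/3) (Z(N, E) = 1/((-1 + N/3) + E) = 1/(-1 + E + N/3))
S(M) = -2 + M²
√(S(Z(D, 12)) + 194632) = √((-2 + (3/(-3 + 27 + 3*12))²) + 194632) = √((-2 + (3/(-3 + 27 + 36))²) + 194632) = √((-2 + (3/60)²) + 194632) = √((-2 + (3*(1/60))²) + 194632) = √((-2 + (1/20)²) + 194632) = √((-2 + 1/400) + 194632) = √(-799/400 + 194632) = √(77852001/400) = √77852001/20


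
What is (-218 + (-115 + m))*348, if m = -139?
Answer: -164256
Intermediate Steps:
(-218 + (-115 + m))*348 = (-218 + (-115 - 139))*348 = (-218 - 254)*348 = -472*348 = -164256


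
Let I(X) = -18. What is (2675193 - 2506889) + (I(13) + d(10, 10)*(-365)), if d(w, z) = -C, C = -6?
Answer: 166096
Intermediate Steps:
d(w, z) = 6 (d(w, z) = -1*(-6) = 6)
(2675193 - 2506889) + (I(13) + d(10, 10)*(-365)) = (2675193 - 2506889) + (-18 + 6*(-365)) = 168304 + (-18 - 2190) = 168304 - 2208 = 166096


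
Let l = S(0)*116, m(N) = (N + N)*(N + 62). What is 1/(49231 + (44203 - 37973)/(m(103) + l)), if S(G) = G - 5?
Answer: 3341/164481394 ≈ 2.0312e-5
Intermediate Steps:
S(G) = -5 + G
m(N) = 2*N*(62 + N) (m(N) = (2*N)*(62 + N) = 2*N*(62 + N))
l = -580 (l = (-5 + 0)*116 = -5*116 = -580)
1/(49231 + (44203 - 37973)/(m(103) + l)) = 1/(49231 + (44203 - 37973)/(2*103*(62 + 103) - 580)) = 1/(49231 + 6230/(2*103*165 - 580)) = 1/(49231 + 6230/(33990 - 580)) = 1/(49231 + 6230/33410) = 1/(49231 + 6230*(1/33410)) = 1/(49231 + 623/3341) = 1/(164481394/3341) = 3341/164481394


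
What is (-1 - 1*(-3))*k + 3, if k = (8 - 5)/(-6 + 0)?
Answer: 2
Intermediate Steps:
k = -1/2 (k = 3/(-6) = 3*(-1/6) = -1/2 ≈ -0.50000)
(-1 - 1*(-3))*k + 3 = (-1 - 1*(-3))*(-1/2) + 3 = (-1 + 3)*(-1/2) + 3 = 2*(-1/2) + 3 = -1 + 3 = 2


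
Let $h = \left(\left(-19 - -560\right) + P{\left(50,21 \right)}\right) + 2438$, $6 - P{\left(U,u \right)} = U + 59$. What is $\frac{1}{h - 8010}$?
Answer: $- \frac{1}{5134} \approx -0.00019478$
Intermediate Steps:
$P{\left(U,u \right)} = -53 - U$ ($P{\left(U,u \right)} = 6 - \left(U + 59\right) = 6 - \left(59 + U\right) = -53 - U$)
$h = 2876$ ($h = \left(\left(-19 - -560\right) - 103\right) + 2438 = \left(\left(-19 + 560\right) - 103\right) + 2438 = \left(541 - 103\right) + 2438 = 438 + 2438 = 2876$)
$\frac{1}{h - 8010} = \frac{1}{2876 - 8010} = \frac{1}{-5134} = - \frac{1}{5134}$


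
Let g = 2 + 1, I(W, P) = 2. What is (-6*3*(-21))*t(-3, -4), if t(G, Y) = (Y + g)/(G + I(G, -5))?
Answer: 378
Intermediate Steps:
g = 3
t(G, Y) = (3 + Y)/(2 + G) (t(G, Y) = (Y + 3)/(G + 2) = (3 + Y)/(2 + G))
(-6*3*(-21))*t(-3, -4) = (-6*3*(-21))*((3 - 4)/(2 - 3)) = (-18*(-21))*(-1/(-1)) = 378*(-1*(-1)) = 378*1 = 378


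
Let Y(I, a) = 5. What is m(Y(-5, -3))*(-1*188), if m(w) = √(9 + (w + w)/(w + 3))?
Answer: -94*√41 ≈ -601.89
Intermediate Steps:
m(w) = √(9 + 2*w/(3 + w)) (m(w) = √(9 + (2*w)/(3 + w)) = √(9 + 2*w/(3 + w)))
m(Y(-5, -3))*(-1*188) = √((27 + 11*5)/(3 + 5))*(-1*188) = √((27 + 55)/8)*(-188) = √((⅛)*82)*(-188) = √(41/4)*(-188) = (√41/2)*(-188) = -94*√41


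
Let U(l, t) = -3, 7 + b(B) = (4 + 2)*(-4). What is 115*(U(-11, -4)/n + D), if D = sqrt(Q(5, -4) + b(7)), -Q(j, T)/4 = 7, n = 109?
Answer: -345/109 + 115*I*sqrt(59) ≈ -3.1651 + 883.33*I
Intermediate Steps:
Q(j, T) = -28 (Q(j, T) = -4*7 = -28)
b(B) = -31 (b(B) = -7 + (4 + 2)*(-4) = -7 + 6*(-4) = -7 - 24 = -31)
D = I*sqrt(59) (D = sqrt(-28 - 31) = sqrt(-59) = I*sqrt(59) ≈ 7.6811*I)
115*(U(-11, -4)/n + D) = 115*(-3/109 + I*sqrt(59)) = -345/109 + 115*I*sqrt(59)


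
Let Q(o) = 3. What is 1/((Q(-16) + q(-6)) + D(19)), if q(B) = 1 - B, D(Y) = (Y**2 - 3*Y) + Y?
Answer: 1/333 ≈ 0.0030030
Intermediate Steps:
D(Y) = Y**2 - 2*Y
1/((Q(-16) + q(-6)) + D(19)) = 1/((3 + (1 - 1*(-6))) + 19*(-2 + 19)) = 1/((3 + (1 + 6)) + 19*17) = 1/((3 + 7) + 323) = 1/(10 + 323) = 1/333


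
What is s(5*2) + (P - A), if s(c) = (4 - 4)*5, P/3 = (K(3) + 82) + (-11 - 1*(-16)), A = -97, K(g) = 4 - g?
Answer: 361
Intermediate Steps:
P = 264 (P = 3*(((4 - 1*3) + 82) + (-11 - 1*(-16))) = 3*(((4 - 3) + 82) + (-11 + 16)) = 3*((1 + 82) + 5) = 3*(83 + 5) = 3*88 = 264)
s(c) = 0 (s(c) = 0*5 = 0)
s(5*2) + (P - A) = 0 + (264 - 1*(-97)) = 0 + (264 + 97) = 0 + 361 = 361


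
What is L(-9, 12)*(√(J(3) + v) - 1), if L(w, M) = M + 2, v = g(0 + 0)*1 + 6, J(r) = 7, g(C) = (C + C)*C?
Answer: -14 + 14*√13 ≈ 36.478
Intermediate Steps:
g(C) = 2*C² (g(C) = (2*C)*C = 2*C²)
v = 6 (v = (2*(0 + 0)²)*1 + 6 = (2*0²)*1 + 6 = (2*0)*1 + 6 = 0*1 + 6 = 0 + 6 = 6)
L(w, M) = 2 + M
L(-9, 12)*(√(J(3) + v) - 1) = (2 + 12)*(√(7 + 6) - 1) = 14*(√13 - 1) = 14*(-1 + √13) = -14 + 14*√13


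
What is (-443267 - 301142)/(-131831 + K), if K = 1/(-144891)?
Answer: 107858164419/19101125422 ≈ 5.6467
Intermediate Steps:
K = -1/144891 ≈ -6.9017e-6
(-443267 - 301142)/(-131831 + K) = (-443267 - 301142)/(-131831 - 1/144891) = -744409/(-19101125422/144891) = -744409*(-144891/19101125422) = 107858164419/19101125422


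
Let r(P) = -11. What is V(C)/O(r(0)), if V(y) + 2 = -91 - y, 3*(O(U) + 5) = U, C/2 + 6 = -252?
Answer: -1269/26 ≈ -48.808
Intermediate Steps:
C = -516 (C = -12 + 2*(-252) = -12 - 504 = -516)
O(U) = -5 + U/3
V(y) = -93 - y (V(y) = -2 + (-91 - y) = -93 - y)
V(C)/O(r(0)) = (-93 - 1*(-516))/(-5 + (⅓)*(-11)) = (-93 + 516)/(-5 - 11/3) = 423/(-26/3) = 423*(-3/26) = -1269/26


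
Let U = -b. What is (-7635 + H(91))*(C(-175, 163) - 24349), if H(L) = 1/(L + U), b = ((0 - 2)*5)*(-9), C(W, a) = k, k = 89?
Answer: 185200840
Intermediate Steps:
C(W, a) = 89
b = 90 (b = -2*5*(-9) = -10*(-9) = 90)
U = -90 (U = -1*90 = -90)
H(L) = 1/(-90 + L) (H(L) = 1/(L - 90) = 1/(-90 + L))
(-7635 + H(91))*(C(-175, 163) - 24349) = (-7635 + 1/(-90 + 91))*(89 - 24349) = (-7635 + 1/1)*(-24260) = (-7635 + 1)*(-24260) = -7634*(-24260) = 185200840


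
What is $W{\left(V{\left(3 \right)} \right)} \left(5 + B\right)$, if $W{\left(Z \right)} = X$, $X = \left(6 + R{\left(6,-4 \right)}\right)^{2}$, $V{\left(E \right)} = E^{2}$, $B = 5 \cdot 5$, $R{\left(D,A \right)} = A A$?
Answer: $14520$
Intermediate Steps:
$R{\left(D,A \right)} = A^{2}$
$B = 25$
$X = 484$ ($X = \left(6 + \left(-4\right)^{2}\right)^{2} = \left(6 + 16\right)^{2} = 22^{2} = 484$)
$W{\left(Z \right)} = 484$
$W{\left(V{\left(3 \right)} \right)} \left(5 + B\right) = 484 \left(5 + 25\right) = 484 \cdot 30 = 14520$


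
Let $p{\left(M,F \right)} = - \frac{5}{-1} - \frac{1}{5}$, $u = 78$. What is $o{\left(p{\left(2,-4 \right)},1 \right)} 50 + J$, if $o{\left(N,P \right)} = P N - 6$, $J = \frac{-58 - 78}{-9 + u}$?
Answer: $- \frac{4276}{69} \approx -61.971$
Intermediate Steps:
$p{\left(M,F \right)} = \frac{24}{5}$ ($p{\left(M,F \right)} = \left(-5\right) \left(-1\right) - \frac{1}{5} = 5 - \frac{1}{5} = \frac{24}{5}$)
$J = - \frac{136}{69}$ ($J = \frac{-58 - 78}{-9 + 78} = - \frac{136}{69} \approx -1.971$)
$o{\left(N,P \right)} = -6 + N P$ ($o{\left(N,P \right)} = N P - 6 = -6 + N P$)
$o{\left(p{\left(2,-4 \right)},1 \right)} 50 + J = \left(-6 + \frac{24}{5} \cdot 1\right) 50 - \frac{136}{69} = \left(-6 + \frac{24}{5}\right) 50 - \frac{136}{69} = \left(- \frac{6}{5}\right) 50 - \frac{136}{69} = -60 - \frac{136}{69} = - \frac{4276}{69}$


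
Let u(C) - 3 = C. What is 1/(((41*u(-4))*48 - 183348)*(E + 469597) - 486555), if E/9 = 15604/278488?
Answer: -34811/3029407003099599 ≈ -1.1491e-11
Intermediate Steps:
u(C) = 3 + C
E = 35109/69622 (E = 9*(15604/278488) = 9*(15604*(1/278488)) = 9*(3901/69622) = 35109/69622 ≈ 0.50428)
1/(((41*u(-4))*48 - 183348)*(E + 469597) - 486555) = 1/(((41*(3 - 4))*48 - 183348)*(35109/69622 + 469597) - 486555) = 1/(((41*(-1))*48 - 183348)*(32694317443/69622) - 486555) = 1/((-41*48 - 183348)*(32694317443/69622) - 486555) = 1/((-1968 - 183348)*(32694317443/69622) - 486555) = 1/(-185316*32694317443/69622 - 486555) = 1/(-3029390065633494/34811 - 486555) = 1/(-3029407003099599/34811) = -34811/3029407003099599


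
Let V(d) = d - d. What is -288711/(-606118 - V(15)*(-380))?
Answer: 16983/35654 ≈ 0.47633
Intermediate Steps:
V(d) = 0
-288711/(-606118 - V(15)*(-380)) = -288711/(-606118 - 0*(-380)) = -288711/(-606118 - 1*0) = -288711/(-606118 + 0) = -288711/(-606118) = -288711*(-1/606118) = 16983/35654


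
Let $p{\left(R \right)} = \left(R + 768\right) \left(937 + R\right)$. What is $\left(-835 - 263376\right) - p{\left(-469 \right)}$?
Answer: $-404143$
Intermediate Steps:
$p{\left(R \right)} = \left(768 + R\right) \left(937 + R\right)$
$\left(-835 - 263376\right) - p{\left(-469 \right)} = \left(-835 - 263376\right) - \left(719616 + \left(-469\right)^{2} + 1705 \left(-469\right)\right) = \left(-835 - 263376\right) - \left(719616 + 219961 - 799645\right) = -264211 - 139932 = -404143$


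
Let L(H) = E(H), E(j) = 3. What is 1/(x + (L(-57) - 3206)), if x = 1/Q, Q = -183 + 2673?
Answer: -2490/7975469 ≈ -0.00031221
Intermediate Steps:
Q = 2490
L(H) = 3
x = 1/2490 ≈ 0.00040161
1/(x + (L(-57) - 3206)) = 1/(1/2490 + (3 - 3206)) = 1/(1/2490 - 3203) = 1/(-7975469/2490) = -2490/7975469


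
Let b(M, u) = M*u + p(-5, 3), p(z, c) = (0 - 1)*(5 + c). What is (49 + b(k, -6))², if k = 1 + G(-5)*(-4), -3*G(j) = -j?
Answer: 25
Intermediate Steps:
p(z, c) = -5 - c (p(z, c) = -(5 + c) = -5 - c)
G(j) = j/3 (G(j) = -(-1)*j/3 = j/3)
k = 23/3 (k = 1 + ((⅓)*(-5))*(-4) = 1 - 5/3*(-4) = 1 + 20/3 = 23/3 ≈ 7.6667)
b(M, u) = -8 + M*u (b(M, u) = M*u + (-5 - 1*3) = M*u + (-5 - 3) = M*u - 8 = -8 + M*u)
(49 + b(k, -6))² = (49 + (-8 + (23/3)*(-6)))² = (49 + (-8 - 46))² = (49 - 54)² = (-5)² = 25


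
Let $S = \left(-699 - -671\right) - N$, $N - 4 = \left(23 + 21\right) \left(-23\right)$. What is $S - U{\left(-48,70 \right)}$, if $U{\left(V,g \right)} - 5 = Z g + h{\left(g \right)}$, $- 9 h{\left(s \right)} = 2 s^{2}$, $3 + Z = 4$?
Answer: $\frac{17945}{9} \approx 1993.9$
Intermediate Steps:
$Z = 1$ ($Z = -3 + 4 = 1$)
$h{\left(s \right)} = - \frac{2 s^{2}}{9}$
$N = -1008$ ($N = 4 + \left(23 + 21\right) \left(-23\right) = 4 + 44 \left(-23\right) = 4 - 1012 = -1008$)
$U{\left(V,g \right)} = 5 + g - \frac{2 g^{2}}{9}$ ($U{\left(V,g \right)} = 5 - \left(- g + \frac{2 g^{2}}{9}\right) = 5 + g - \frac{2 g^{2}}{9}$)
$S = 980$ ($S = \left(-699 - -671\right) - -1008 = \left(-699 + 671\right) + 1008 = -28 + 1008 = 980$)
$S - U{\left(-48,70 \right)} = 980 - \left(5 + 70 - \frac{2 \cdot 70^{2}}{9}\right) = 980 - \left(5 + 70 - \frac{9800}{9}\right) = 980 - - \frac{9125}{9} = 980 + \frac{9125}{9} = \frac{17945}{9}$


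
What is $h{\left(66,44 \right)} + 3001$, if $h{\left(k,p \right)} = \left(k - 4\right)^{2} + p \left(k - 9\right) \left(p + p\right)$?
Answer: $227549$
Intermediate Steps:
$h{\left(k,p \right)} = \left(-4 + k\right)^{2} + 2 p^{2} \left(-9 + k\right)$ ($h{\left(k,p \right)} = \left(-4 + k\right)^{2} + p \left(k - 9\right) 2 p = \left(-4 + k\right)^{2} + p \left(-9 + k\right) 2 p = \left(-4 + k\right)^{2} + p 2 p \left(-9 + k\right) = \left(-4 + k\right)^{2} + 2 p^{2} \left(-9 + k\right)$)
$h{\left(66,44 \right)} + 3001 = \left(\left(-4 + 66\right)^{2} - 18 \cdot 44^{2} + 2 \cdot 66 \cdot 44^{2}\right) + 3001 = \left(62^{2} - 34848 + 2 \cdot 66 \cdot 1936\right) + 3001 = \left(3844 - 34848 + 255552\right) + 3001 = 224548 + 3001 = 227549$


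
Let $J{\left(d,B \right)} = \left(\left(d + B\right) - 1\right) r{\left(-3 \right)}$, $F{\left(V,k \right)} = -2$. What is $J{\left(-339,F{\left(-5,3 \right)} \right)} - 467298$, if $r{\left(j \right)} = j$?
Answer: $-466272$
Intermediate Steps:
$J{\left(d,B \right)} = 3 - 3 B - 3 d$ ($J{\left(d,B \right)} = \left(\left(d + B\right) - 1\right) \left(-3\right) = \left(\left(B + d\right) - 1\right) \left(-3\right) = \left(-1 + B + d\right) \left(-3\right) = 3 - 3 B - 3 d$)
$J{\left(-339,F{\left(-5,3 \right)} \right)} - 467298 = \left(3 - -6 - -1017\right) - 467298 = \left(3 + 6 + 1017\right) - 467298 = 1026 - 467298 = -466272$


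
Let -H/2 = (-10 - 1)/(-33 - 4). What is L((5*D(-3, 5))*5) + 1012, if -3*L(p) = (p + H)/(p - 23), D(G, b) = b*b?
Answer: 22533587/22274 ≈ 1011.7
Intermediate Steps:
D(G, b) = b²
H = -22/37 (H = -2*(-10 - 1)/(-33 - 4) = -(-22)/(-37) = -(-22)*(-1)/37 = -2*11/37 = -22/37 ≈ -0.59459)
L(p) = -(-22/37 + p)/(3*(-23 + p)) (L(p) = -(p - 22/37)/(3*(p - 23)) = -(-22/37 + p)/(3*(-23 + p)))
L((5*D(-3, 5))*5) + 1012 = (22 - 37*5*5²*5)/(111*(-23 + (5*5²)*5)) + 1012 = (22 - 37*5*25*5)/(111*(-23 + (5*25)*5)) + 1012 = (22 - 4625*5)/(111*(-23 + 125*5)) + 1012 = (22 - 37*625)/(111*(-23 + 625)) + 1012 = (1/111)*(22 - 23125)/602 + 1012 = (1/111)*(1/602)*(-23103) + 1012 = -7701/22274 + 1012 = 22533587/22274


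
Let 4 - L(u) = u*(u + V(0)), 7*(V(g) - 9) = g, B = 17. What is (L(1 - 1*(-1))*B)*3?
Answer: -918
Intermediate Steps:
V(g) = 9 + g/7
L(u) = 4 - u*(9 + u) (L(u) = 4 - u*(u + (9 + (⅐)*0)) = 4 - u*(u + (9 + 0)) = 4 - u*(u + 9) = 4 - u*(9 + u))
(L(1 - 1*(-1))*B)*3 = ((4 - (1 - 1*(-1))² - 9*(1 - 1*(-1)))*17)*3 = ((4 - (1 + 1)² - 9*(1 + 1))*17)*3 = ((4 - 1*2² - 9*2)*17)*3 = ((4 - 1*4 - 18)*17)*3 = ((4 - 4 - 18)*17)*3 = -18*17*3 = -306*3 = -918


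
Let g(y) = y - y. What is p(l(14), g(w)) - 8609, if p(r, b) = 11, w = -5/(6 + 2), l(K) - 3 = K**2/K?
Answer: -8598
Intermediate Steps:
l(K) = 3 + K (l(K) = 3 + K**2/K = 3 + K)
w = -5/8 ≈ -0.62500
g(y) = 0
p(l(14), g(w)) - 8609 = 11 - 8609 = -8598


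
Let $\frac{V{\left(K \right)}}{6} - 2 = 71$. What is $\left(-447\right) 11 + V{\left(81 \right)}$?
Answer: $-4479$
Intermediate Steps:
$V{\left(K \right)} = 438$ ($V{\left(K \right)} = 12 + 6 \cdot 71 = 12 + 426 = 438$)
$\left(-447\right) 11 + V{\left(81 \right)} = \left(-447\right) 11 + 438 = -4917 + 438 = -4479$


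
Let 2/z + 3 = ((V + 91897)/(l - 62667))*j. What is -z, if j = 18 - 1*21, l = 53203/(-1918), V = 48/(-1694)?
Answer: -29100139178/20331587403 ≈ -1.4313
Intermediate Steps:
V = -24/847 (V = -1/1694*48 = -24/847 ≈ -0.028335)
l = -53203/1918 (l = 53203*(-1/1918) = -53203/1918 ≈ -27.739)
j = -3 (j = 18 - 21 = -3)
z = 29100139178/20331587403 (z = 2/(-3 + ((-24/847 + 91897)/(-53203/1918 - 62667))*(-3)) = 2/(-3 + (77836735/(847*(-120248509/1918)))*(-3)) = 2/(-3 + ((77836735/847)*(-1918/120248509))*(-3)) = 2/(-3 - 21327265390/14550069589*(-3)) = 2/(-3 + 63981796170/14550069589) = 2/(20331587403/14550069589) = 2*(14550069589/20331587403) = 29100139178/20331587403 ≈ 1.4313)
-z = -1*29100139178/20331587403 = -29100139178/20331587403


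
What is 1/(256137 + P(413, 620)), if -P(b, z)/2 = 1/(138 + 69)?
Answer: 207/53020357 ≈ 3.9042e-6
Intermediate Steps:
P(b, z) = -2/207 (P(b, z) = -2/(138 + 69) = -2/207)
1/(256137 + P(413, 620)) = 1/(256137 - 2/207) = 1/(53020357/207) = 207/53020357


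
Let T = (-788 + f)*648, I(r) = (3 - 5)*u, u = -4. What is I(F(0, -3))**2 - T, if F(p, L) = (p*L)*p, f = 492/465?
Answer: 79050368/155 ≈ 5.1000e+5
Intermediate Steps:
f = 164/155 (f = 492*(1/465) = 164/155 ≈ 1.0581)
F(p, L) = L*p**2 (F(p, L) = (L*p)*p = L*p**2)
I(r) = 8 (I(r) = (3 - 5)*(-4) = -2*(-4) = 8)
T = -79040448/155 (T = (-788 + 164/155)*648 = -121976/155*648 = -79040448/155 ≈ -5.0994e+5)
I(F(0, -3))**2 - T = 8**2 - 1*(-79040448/155) = 64 + 79040448/155 = 79050368/155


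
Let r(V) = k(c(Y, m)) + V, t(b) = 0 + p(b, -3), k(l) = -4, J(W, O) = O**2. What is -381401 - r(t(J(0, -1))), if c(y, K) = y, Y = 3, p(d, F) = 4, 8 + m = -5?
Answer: -381401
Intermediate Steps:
m = -13 (m = -8 - 5 = -13)
t(b) = 4 (t(b) = 0 + 4 = 4)
r(V) = -4 + V
-381401 - r(t(J(0, -1))) = -381401 - (-4 + 4) = -381401 - 1*0 = -381401 + 0 = -381401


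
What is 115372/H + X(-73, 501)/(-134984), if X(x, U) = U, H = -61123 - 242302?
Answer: -15725389973/40957520200 ≈ -0.38394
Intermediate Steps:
H = -303425
115372/H + X(-73, 501)/(-134984) = 115372/(-303425) + 501/(-134984) = 115372*(-1/303425) + 501*(-1/134984) = -115372/303425 - 501/134984 = -15725389973/40957520200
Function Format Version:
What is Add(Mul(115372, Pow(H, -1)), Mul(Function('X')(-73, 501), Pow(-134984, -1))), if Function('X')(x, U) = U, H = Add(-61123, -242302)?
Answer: Rational(-15725389973, 40957520200) ≈ -0.38394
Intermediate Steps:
H = -303425
Add(Mul(115372, Pow(H, -1)), Mul(Function('X')(-73, 501), Pow(-134984, -1))) = Add(Mul(115372, Pow(-303425, -1)), Mul(501, Pow(-134984, -1))) = Add(Mul(115372, Rational(-1, 303425)), Mul(501, Rational(-1, 134984))) = Add(Rational(-115372, 303425), Rational(-501, 134984)) = Rational(-15725389973, 40957520200)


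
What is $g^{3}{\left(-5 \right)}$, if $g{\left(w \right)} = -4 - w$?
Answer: $1$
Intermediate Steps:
$g^{3}{\left(-5 \right)} = \left(-4 - -5\right)^{3} = \left(-4 + 5\right)^{3} = 1^{3} = 1$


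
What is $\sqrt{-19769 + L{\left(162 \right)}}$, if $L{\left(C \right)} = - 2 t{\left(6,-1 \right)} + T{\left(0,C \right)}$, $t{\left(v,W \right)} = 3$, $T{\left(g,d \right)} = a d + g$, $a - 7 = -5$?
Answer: $i \sqrt{19451} \approx 139.47 i$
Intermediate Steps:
$a = 2$ ($a = 7 - 5 = 2$)
$T{\left(g,d \right)} = g + 2 d$ ($T{\left(g,d \right)} = 2 d + g = g + 2 d$)
$L{\left(C \right)} = -6 + 2 C$ ($L{\left(C \right)} = \left(-2\right) 3 + \left(0 + 2 C\right) = -6 + 2 C$)
$\sqrt{-19769 + L{\left(162 \right)}} = \sqrt{-19769 + \left(-6 + 2 \cdot 162\right)} = \sqrt{-19769 + \left(-6 + 324\right)} = \sqrt{-19769 + 318} = \sqrt{-19451} = i \sqrt{19451}$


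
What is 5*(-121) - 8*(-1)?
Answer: -597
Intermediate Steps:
5*(-121) - 8*(-1) = -605 + 8 = -597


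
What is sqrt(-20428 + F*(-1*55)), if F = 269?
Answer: I*sqrt(35223) ≈ 187.68*I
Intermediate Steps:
sqrt(-20428 + F*(-1*55)) = sqrt(-20428 + 269*(-1*55)) = sqrt(-20428 + 269*(-55)) = sqrt(-20428 - 14795) = sqrt(-35223) = I*sqrt(35223)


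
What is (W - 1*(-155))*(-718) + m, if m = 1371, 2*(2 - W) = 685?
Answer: 134560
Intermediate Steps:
W = -681/2 (W = 2 - ½*685 = 2 - 685/2 = -681/2 ≈ -340.50)
(W - 1*(-155))*(-718) + m = (-681/2 - 1*(-155))*(-718) + 1371 = (-681/2 + 155)*(-718) + 1371 = -371/2*(-718) + 1371 = 133189 + 1371 = 134560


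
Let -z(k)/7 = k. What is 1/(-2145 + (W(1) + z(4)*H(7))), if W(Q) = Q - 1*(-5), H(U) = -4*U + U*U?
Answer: -1/2727 ≈ -0.00036670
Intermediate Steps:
H(U) = U² - 4*U (H(U) = -4*U + U² = U² - 4*U)
W(Q) = 5 + Q (W(Q) = Q + 5 = 5 + Q)
z(k) = -7*k
1/(-2145 + (W(1) + z(4)*H(7))) = 1/(-2145 + ((5 + 1) + (-7*4)*(7*(-4 + 7)))) = 1/(-2145 + (6 - 196*3)) = 1/(-2145 + (6 - 28*21)) = 1/(-2145 + (6 - 588)) = 1/(-2145 - 582) = 1/(-2727) = -1/2727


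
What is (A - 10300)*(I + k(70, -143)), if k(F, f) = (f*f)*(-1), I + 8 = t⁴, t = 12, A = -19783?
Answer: -8393157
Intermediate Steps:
I = 20728 (I = -8 + 12⁴ = -8 + 20736 = 20728)
k(F, f) = -f² (k(F, f) = f²*(-1) = -f²)
(A - 10300)*(I + k(70, -143)) = (-19783 - 10300)*(20728 - 1*(-143)²) = -30083*(20728 - 1*20449) = -30083*(20728 - 20449) = -30083*279 = -8393157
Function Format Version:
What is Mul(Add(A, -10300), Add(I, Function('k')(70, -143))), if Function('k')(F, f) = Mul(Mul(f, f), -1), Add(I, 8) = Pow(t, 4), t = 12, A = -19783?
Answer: -8393157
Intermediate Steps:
I = 20728 (I = Add(-8, Pow(12, 4)) = Add(-8, 20736) = 20728)
Function('k')(F, f) = Mul(-1, Pow(f, 2)) (Function('k')(F, f) = Mul(Pow(f, 2), -1) = Mul(-1, Pow(f, 2)))
Mul(Add(A, -10300), Add(I, Function('k')(70, -143))) = Mul(Add(-19783, -10300), Add(20728, Mul(-1, Pow(-143, 2)))) = Mul(-30083, Add(20728, Mul(-1, 20449))) = Mul(-30083, Add(20728, -20449)) = Mul(-30083, 279) = -8393157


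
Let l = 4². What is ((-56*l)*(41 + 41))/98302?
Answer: -36736/49151 ≈ -0.74741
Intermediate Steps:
l = 16
((-56*l)*(41 + 41))/98302 = ((-56*16)*(41 + 41))/98302 = -896*82*(1/98302) = -73472*1/98302 = -36736/49151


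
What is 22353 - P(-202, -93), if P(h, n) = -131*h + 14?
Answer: -4123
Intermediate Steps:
P(h, n) = 14 - 131*h
22353 - P(-202, -93) = 22353 - (14 - 131*(-202)) = 22353 - (14 + 26462) = 22353 - 1*26476 = 22353 - 26476 = -4123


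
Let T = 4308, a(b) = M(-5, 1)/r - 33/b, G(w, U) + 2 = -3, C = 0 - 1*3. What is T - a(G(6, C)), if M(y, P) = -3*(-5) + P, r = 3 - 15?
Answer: 64541/15 ≈ 4302.7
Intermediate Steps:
r = -12
C = -3 (C = 0 - 3 = -3)
G(w, U) = -5 (G(w, U) = -2 - 3 = -5)
M(y, P) = 15 + P
a(b) = -4/3 - 33/b (a(b) = (15 + 1)/(-12) - 33/b = 16*(-1/12) - 33/b = -4/3 - 33/b)
T - a(G(6, C)) = 4308 - (-4/3 - 33/(-5)) = 4308 - (-4/3 - 33*(-1/5)) = 4308 - (-4/3 + 33/5) = 4308 - 1*79/15 = 4308 - 79/15 = 64541/15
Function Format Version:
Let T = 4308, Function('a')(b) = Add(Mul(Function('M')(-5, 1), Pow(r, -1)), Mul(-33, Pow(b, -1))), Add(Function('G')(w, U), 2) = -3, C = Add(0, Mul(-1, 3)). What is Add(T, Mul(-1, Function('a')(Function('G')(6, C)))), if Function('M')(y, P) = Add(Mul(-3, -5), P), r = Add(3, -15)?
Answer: Rational(64541, 15) ≈ 4302.7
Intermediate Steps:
r = -12
C = -3 (C = Add(0, -3) = -3)
Function('G')(w, U) = -5 (Function('G')(w, U) = Add(-2, -3) = -5)
Function('M')(y, P) = Add(15, P)
Function('a')(b) = Add(Rational(-4, 3), Mul(-33, Pow(b, -1))) (Function('a')(b) = Add(Mul(Add(15, 1), Pow(-12, -1)), Mul(-33, Pow(b, -1))) = Add(Mul(16, Rational(-1, 12)), Mul(-33, Pow(b, -1))) = Add(Rational(-4, 3), Mul(-33, Pow(b, -1))))
Add(T, Mul(-1, Function('a')(Function('G')(6, C)))) = Add(4308, Mul(-1, Add(Rational(-4, 3), Mul(-33, Pow(-5, -1))))) = Add(4308, Mul(-1, Add(Rational(-4, 3), Mul(-33, Rational(-1, 5))))) = Add(4308, Mul(-1, Add(Rational(-4, 3), Rational(33, 5)))) = Add(4308, Mul(-1, Rational(79, 15))) = Add(4308, Rational(-79, 15)) = Rational(64541, 15)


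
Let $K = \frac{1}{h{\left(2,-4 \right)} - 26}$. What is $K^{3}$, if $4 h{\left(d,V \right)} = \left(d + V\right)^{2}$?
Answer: $- \frac{1}{15625} \approx -6.4 \cdot 10^{-5}$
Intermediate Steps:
$h{\left(d,V \right)} = \frac{\left(V + d\right)^{2}}{4}$ ($h{\left(d,V \right)} = \frac{\left(d + V\right)^{2}}{4} = \frac{\left(V + d\right)^{2}}{4}$)
$K = - \frac{1}{25}$ ($K = \frac{1}{\frac{\left(-4 + 2\right)^{2}}{4} - 26} = \frac{1}{\frac{\left(-2\right)^{2}}{4} - 26} = \frac{1}{\frac{1}{4} \cdot 4 - 26} = \frac{1}{1 - 26} = \frac{1}{-25} = - \frac{1}{25} \approx -0.04$)
$K^{3} = \left(- \frac{1}{25}\right)^{3} = - \frac{1}{15625}$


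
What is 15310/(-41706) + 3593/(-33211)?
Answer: -329155034/692548983 ≈ -0.47528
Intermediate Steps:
15310/(-41706) + 3593/(-33211) = 15310*(-1/41706) + 3593*(-1/33211) = -7655/20853 - 3593/33211 = -329155034/692548983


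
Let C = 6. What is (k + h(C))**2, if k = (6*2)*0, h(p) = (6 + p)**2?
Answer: 20736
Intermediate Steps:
k = 0 (k = 12*0 = 0)
(k + h(C))**2 = (0 + (6 + 6)**2)**2 = (0 + 12**2)**2 = (0 + 144)**2 = 144**2 = 20736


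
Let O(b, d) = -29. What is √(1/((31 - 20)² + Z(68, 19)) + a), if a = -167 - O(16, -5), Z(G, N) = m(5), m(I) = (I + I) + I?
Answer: 7*I*√13022/68 ≈ 11.747*I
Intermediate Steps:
m(I) = 3*I (m(I) = 2*I + I = 3*I)
Z(G, N) = 15 (Z(G, N) = 3*5 = 15)
a = -138 (a = -167 - 1*(-29) = -167 + 29 = -138)
√(1/((31 - 20)² + Z(68, 19)) + a) = √(1/((31 - 20)² + 15) - 138) = √(1/(11² + 15) - 138) = √(1/(121 + 15) - 138) = √(1/136 - 138) = √(-18767/136) = 7*I*√13022/68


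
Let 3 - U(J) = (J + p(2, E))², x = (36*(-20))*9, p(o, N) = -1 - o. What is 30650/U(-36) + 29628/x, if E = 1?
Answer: -1127719/45540 ≈ -24.763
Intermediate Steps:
x = -6480 (x = -720*9 = -6480)
U(J) = 3 - (-3 + J)² (U(J) = 3 - (J + (-1 - 1*2))² = 3 - (J + (-1 - 2))² = 3 - (J - 3)² = 3 - (-3 + J)²)
30650/U(-36) + 29628/x = 30650/(3 - (-3 - 36)²) + 29628/(-6480) = 30650/(3 - 1*(-39)²) + 29628*(-1/6480) = 30650/(3 - 1*1521) - 823/180 = 30650/(3 - 1521) - 823/180 = 30650/(-1518) - 823/180 = 30650*(-1/1518) - 823/180 = -15325/759 - 823/180 = -1127719/45540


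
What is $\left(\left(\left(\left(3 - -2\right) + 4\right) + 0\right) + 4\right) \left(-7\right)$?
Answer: $-91$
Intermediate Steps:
$\left(\left(\left(\left(3 - -2\right) + 4\right) + 0\right) + 4\right) \left(-7\right) = \left(\left(\left(\left(3 + 2\right) + 4\right) + 0\right) + 4\right) \left(-7\right) = \left(\left(\left(5 + 4\right) + 0\right) + 4\right) \left(-7\right) = \left(\left(9 + 0\right) + 4\right) \left(-7\right) = \left(9 + 4\right) \left(-7\right) = 13 \left(-7\right) = -91$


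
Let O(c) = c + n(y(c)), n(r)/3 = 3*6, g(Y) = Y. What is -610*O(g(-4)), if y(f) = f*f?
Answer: -30500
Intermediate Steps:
y(f) = f**2
n(r) = 54 (n(r) = 3*(3*6) = 3*18 = 54)
O(c) = 54 + c (O(c) = c + 54 = 54 + c)
-610*O(g(-4)) = -610*(54 - 4) = -610*50 = -30500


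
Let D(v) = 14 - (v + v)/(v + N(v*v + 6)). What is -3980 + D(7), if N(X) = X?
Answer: -122953/31 ≈ -3966.2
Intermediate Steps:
D(v) = 14 - 2*v/(6 + v + v**2) (D(v) = 14 - (v + v)/(v + (v*v + 6)) = 14 - 2*v/(v + (v**2 + 6)) = 14 - 2*v/(v + (6 + v**2)) = 14 - 2*v/(6 + v + v**2))
-3980 + D(7) = -3980 + 2*(42 + 6*7 + 7*7**2)/(6 + 7 + 7**2) = -3980 + 2*(42 + 42 + 7*49)/(6 + 7 + 49) = -3980 + 2*(42 + 42 + 343)/62 = -3980 + 2*(1/62)*427 = -3980 + 427/31 = -122953/31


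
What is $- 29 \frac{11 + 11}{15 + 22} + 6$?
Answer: $- \frac{416}{37} \approx -11.243$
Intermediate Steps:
$- 29 \frac{11 + 11}{15 + 22} + 6 = - 29 \cdot \frac{22}{37} + 6 = - 29 \cdot 22 \cdot \frac{1}{37} + 6 = \left(-29\right) \frac{22}{37} + 6 = - \frac{638}{37} + 6 = - \frac{416}{37}$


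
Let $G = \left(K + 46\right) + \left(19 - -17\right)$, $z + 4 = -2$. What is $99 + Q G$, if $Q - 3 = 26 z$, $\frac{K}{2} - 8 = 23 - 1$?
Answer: $-21627$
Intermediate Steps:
$K = 60$ ($K = 16 + 2 \left(23 - 1\right) = 16 + 2 \cdot 22 = 16 + 44 = 60$)
$z = -6$ ($z = -4 - 2 = -6$)
$Q = -153$ ($Q = 3 + 26 \left(-6\right) = 3 - 156 = -153$)
$G = 142$ ($G = \left(60 + 46\right) + \left(19 - -17\right) = 106 + \left(19 + 17\right) = 106 + 36 = 142$)
$99 + Q G = 99 - 21726 = -21627$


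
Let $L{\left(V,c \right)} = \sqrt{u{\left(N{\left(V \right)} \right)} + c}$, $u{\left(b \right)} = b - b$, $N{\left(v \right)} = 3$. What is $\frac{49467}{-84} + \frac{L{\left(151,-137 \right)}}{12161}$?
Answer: $- \frac{16489}{28} + \frac{i \sqrt{137}}{12161} \approx -588.89 + 0.00096248 i$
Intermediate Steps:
$u{\left(b \right)} = 0$
$L{\left(V,c \right)} = \sqrt{c}$ ($L{\left(V,c \right)} = \sqrt{0 + c} = \sqrt{c}$)
$\frac{49467}{-84} + \frac{L{\left(151,-137 \right)}}{12161} = \frac{49467}{-84} + \frac{\sqrt{-137}}{12161} = 49467 \left(- \frac{1}{84}\right) + i \sqrt{137} \cdot \frac{1}{12161} = - \frac{16489}{28} + \frac{i \sqrt{137}}{12161}$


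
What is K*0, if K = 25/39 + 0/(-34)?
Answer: 0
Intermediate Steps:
K = 25/39 (K = 25*(1/39) + 0*(-1/34) = 25/39 + 0 = 25/39 ≈ 0.64103)
K*0 = (25/39)*0 = 0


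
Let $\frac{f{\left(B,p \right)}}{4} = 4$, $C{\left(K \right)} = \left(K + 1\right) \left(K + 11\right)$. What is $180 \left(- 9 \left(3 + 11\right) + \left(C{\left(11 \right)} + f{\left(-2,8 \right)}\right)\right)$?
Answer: $27720$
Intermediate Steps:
$C{\left(K \right)} = \left(1 + K\right) \left(11 + K\right)$
$f{\left(B,p \right)} = 16$ ($f{\left(B,p \right)} = 4 \cdot 4 = 16$)
$180 \left(- 9 \left(3 + 11\right) + \left(C{\left(11 \right)} + f{\left(-2,8 \right)}\right)\right) = 180 \left(- 9 \left(3 + 11\right) + \left(\left(11 + 11^{2} + 12 \cdot 11\right) + 16\right)\right) = 180 \left(\left(-9\right) 14 + \left(\left(11 + 121 + 132\right) + 16\right)\right) = 180 \left(-126 + \left(264 + 16\right)\right) = 180 \left(-126 + 280\right) = 180 \cdot 154 = 27720$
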